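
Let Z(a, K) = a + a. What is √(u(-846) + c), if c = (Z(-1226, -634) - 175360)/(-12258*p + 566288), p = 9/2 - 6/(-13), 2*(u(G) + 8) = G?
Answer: 3*I*√2069500951216083/6571103 ≈ 20.769*I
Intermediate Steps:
Z(a, K) = 2*a
u(G) = -8 + G/2
p = 129/26 (p = 9*(½) - 6*(-1/13) = 9/2 + 6/13 = 129/26 ≈ 4.9615)
c = -2311556/6571103 (c = (2*(-1226) - 175360)/(-12258*129/26 + 566288) = (-2452 - 175360)/(-790641/13 + 566288) = -177812/6571103/13 = -177812*13/6571103 = -2311556/6571103 ≈ -0.35178)
√(u(-846) + c) = √((-8 + (½)*(-846)) - 2311556/6571103) = √((-8 - 423) - 2311556/6571103) = √(-431 - 2311556/6571103) = √(-2834456949/6571103) = 3*I*√2069500951216083/6571103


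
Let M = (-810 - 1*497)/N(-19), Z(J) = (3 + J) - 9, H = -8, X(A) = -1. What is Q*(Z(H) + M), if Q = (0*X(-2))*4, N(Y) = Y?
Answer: 0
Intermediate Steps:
Z(J) = -6 + J
M = 1307/19 (M = (-810 - 1*497)/(-19) = (-810 - 497)*(-1/19) = -1307*(-1/19) = 1307/19 ≈ 68.789)
Q = 0 (Q = (0*(-1))*4 = 0*4 = 0)
Q*(Z(H) + M) = 0*((-6 - 8) + 1307/19) = 0*(-14 + 1307/19) = 0*(1041/19) = 0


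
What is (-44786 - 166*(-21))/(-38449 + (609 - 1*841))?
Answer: 41300/38681 ≈ 1.0677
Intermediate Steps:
(-44786 - 166*(-21))/(-38449 + (609 - 1*841)) = (-44786 + 3486)/(-38449 + (609 - 841)) = -41300/(-38449 - 232) = -41300/(-38681) = -41300*(-1/38681) = 41300/38681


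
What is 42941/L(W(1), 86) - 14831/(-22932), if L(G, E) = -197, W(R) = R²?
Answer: -981801305/4517604 ≈ -217.33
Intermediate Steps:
42941/L(W(1), 86) - 14831/(-22932) = 42941/(-197) - 14831/(-22932) = 42941*(-1/197) - 14831*(-1/22932) = -42941/197 + 14831/22932 = -981801305/4517604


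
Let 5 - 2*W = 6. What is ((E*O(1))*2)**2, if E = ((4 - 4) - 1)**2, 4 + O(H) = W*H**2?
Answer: 81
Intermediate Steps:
W = -1/2 (W = 5/2 - 1/2*6 = 5/2 - 3 = -1/2 ≈ -0.50000)
O(H) = -4 - H**2/2
E = 1 (E = (0 - 1)**2 = (-1)**2 = 1)
((E*O(1))*2)**2 = ((1*(-4 - 1/2*1**2))*2)**2 = ((1*(-4 - 1/2*1))*2)**2 = ((1*(-4 - 1/2))*2)**2 = ((1*(-9/2))*2)**2 = (-9/2*2)**2 = (-9)**2 = 81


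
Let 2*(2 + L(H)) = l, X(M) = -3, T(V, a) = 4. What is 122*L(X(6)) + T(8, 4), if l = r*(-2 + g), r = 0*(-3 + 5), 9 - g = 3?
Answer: -240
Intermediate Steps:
g = 6 (g = 9 - 1*3 = 9 - 3 = 6)
r = 0 (r = 0*2 = 0)
l = 0 (l = 0*(-2 + 6) = 0*4 = 0)
L(H) = -2 (L(H) = -2 + (1/2)*0 = -2 + 0 = -2)
122*L(X(6)) + T(8, 4) = 122*(-2) + 4 = -244 + 4 = -240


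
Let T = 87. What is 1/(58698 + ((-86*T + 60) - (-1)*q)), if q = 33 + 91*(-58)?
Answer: 1/46031 ≈ 2.1724e-5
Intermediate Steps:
q = -5245 (q = 33 - 5278 = -5245)
1/(58698 + ((-86*T + 60) - (-1)*q)) = 1/(58698 + ((-86*87 + 60) - (-1)*(-5245))) = 1/(58698 + ((-7482 + 60) - 1*5245)) = 1/(58698 + (-7422 - 5245)) = 1/(58698 - 12667) = 1/46031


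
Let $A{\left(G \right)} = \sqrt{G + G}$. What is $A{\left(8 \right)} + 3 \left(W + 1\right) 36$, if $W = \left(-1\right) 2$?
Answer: $-104$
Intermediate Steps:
$W = -2$
$A{\left(G \right)} = \sqrt{2} \sqrt{G}$ ($A{\left(G \right)} = \sqrt{2 G} = \sqrt{2} \sqrt{G}$)
$A{\left(8 \right)} + 3 \left(W + 1\right) 36 = \sqrt{2} \sqrt{8} + 3 \left(-2 + 1\right) 36 = \sqrt{2} \cdot 2 \sqrt{2} + 3 \left(-1\right) 36 = 4 - 108 = -104$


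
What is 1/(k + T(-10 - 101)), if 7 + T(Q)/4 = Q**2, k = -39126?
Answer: 1/10130 ≈ 9.8717e-5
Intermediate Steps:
T(Q) = -28 + 4*Q**2
1/(k + T(-10 - 101)) = 1/(-39126 + (-28 + 4*(-10 - 101)**2)) = 1/(-39126 + (-28 + 4*(-111)**2)) = 1/(-39126 + (-28 + 4*12321)) = 1/(-39126 + (-28 + 49284)) = 1/(-39126 + 49256) = 1/10130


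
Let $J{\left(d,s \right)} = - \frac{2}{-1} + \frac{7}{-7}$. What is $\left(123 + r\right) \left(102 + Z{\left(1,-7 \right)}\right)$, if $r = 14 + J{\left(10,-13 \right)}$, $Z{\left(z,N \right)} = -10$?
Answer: $12696$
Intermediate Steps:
$J{\left(d,s \right)} = 1$ ($J{\left(d,s \right)} = \left(-2\right) \left(-1\right) + 7 \left(- \frac{1}{7}\right) = 2 - 1 = 1$)
$r = 15$ ($r = 14 + 1 = 15$)
$\left(123 + r\right) \left(102 + Z{\left(1,-7 \right)}\right) = \left(123 + 15\right) \left(102 - 10\right) = 138 \cdot 92 = 12696$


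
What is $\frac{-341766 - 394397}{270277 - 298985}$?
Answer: $\frac{736163}{28708} \approx 25.643$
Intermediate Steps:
$\frac{-341766 - 394397}{270277 - 298985} = - \frac{736163}{-28708} = \left(-736163\right) \left(- \frac{1}{28708}\right) = \frac{736163}{28708}$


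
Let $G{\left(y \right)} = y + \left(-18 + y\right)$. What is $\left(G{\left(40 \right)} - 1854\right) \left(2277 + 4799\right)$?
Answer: $-12680192$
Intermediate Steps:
$G{\left(y \right)} = -18 + 2 y$
$\left(G{\left(40 \right)} - 1854\right) \left(2277 + 4799\right) = \left(\left(-18 + 2 \cdot 40\right) - 1854\right) \left(2277 + 4799\right) = \left(\left(-18 + 80\right) - 1854\right) 7076 = \left(62 - 1854\right) 7076 = \left(-1792\right) 7076 = -12680192$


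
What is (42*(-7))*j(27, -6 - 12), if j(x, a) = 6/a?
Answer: 98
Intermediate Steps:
(42*(-7))*j(27, -6 - 12) = (42*(-7))*(6/(-6 - 12)) = -1764/(-18) = -1764*(-1)/18 = -294*(-1/3) = 98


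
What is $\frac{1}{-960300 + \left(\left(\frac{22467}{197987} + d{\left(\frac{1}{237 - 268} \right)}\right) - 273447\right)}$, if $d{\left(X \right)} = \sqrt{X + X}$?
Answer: $- \frac{749602658190986367}{924819945672422654133271} - \frac{39198852169 i \sqrt{62}}{1849639891344845308266542} \approx -8.1054 \cdot 10^{-7} - 1.6687 \cdot 10^{-13} i$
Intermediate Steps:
$d{\left(X \right)} = \sqrt{2} \sqrt{X}$ ($d{\left(X \right)} = \sqrt{2 X} = \sqrt{2} \sqrt{X}$)
$\frac{1}{-960300 + \left(\left(\frac{22467}{197987} + d{\left(\frac{1}{237 - 268} \right)}\right) - 273447\right)} = \frac{1}{-960300 - \left(\frac{54138928722}{197987} - \sqrt{2} \sqrt{\frac{1}{237 - 268}}\right)} = \frac{1}{-960300 - \left(\frac{54138928722}{197987} - \sqrt{2} \sqrt{\frac{1}{-31}}\right)} = \frac{1}{-960300 - \left(\frac{54138928722}{197987} - \sqrt{2} \sqrt{- \frac{1}{31}}\right)} = \frac{1}{-960300 - \left(\frac{54138928722}{197987} - \sqrt{2} \frac{i \sqrt{31}}{31}\right)} = \frac{1}{-960300 - \left(\frac{54138928722}{197987} - \frac{i \sqrt{62}}{31}\right)} = \frac{1}{- \frac{244265844822}{197987} + \frac{i \sqrt{62}}{31}}$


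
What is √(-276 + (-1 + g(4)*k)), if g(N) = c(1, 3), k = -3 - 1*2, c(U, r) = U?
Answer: I*√282 ≈ 16.793*I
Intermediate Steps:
k = -5 (k = -3 - 2 = -5)
g(N) = 1
√(-276 + (-1 + g(4)*k)) = √(-276 + (-1 + 1*(-5))) = √(-276 + (-1 - 5)) = √(-276 - 6) = √(-282) = I*√282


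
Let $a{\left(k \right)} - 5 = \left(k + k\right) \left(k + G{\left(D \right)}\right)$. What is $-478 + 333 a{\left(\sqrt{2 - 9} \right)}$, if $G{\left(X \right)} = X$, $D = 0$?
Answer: $-3475$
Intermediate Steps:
$a{\left(k \right)} = 5 + 2 k^{2}$ ($a{\left(k \right)} = 5 + \left(k + k\right) \left(k + 0\right) = 5 + 2 k k = 5 + 2 k^{2}$)
$-478 + 333 a{\left(\sqrt{2 - 9} \right)} = -478 + 333 \left(5 + 2 \left(\sqrt{2 - 9}\right)^{2}\right) = -478 + 333 \left(5 + 2 \left(\sqrt{-7}\right)^{2}\right) = -478 + 333 \left(5 + 2 \left(i \sqrt{7}\right)^{2}\right) = -478 + 333 \left(5 + 2 \left(-7\right)\right) = -478 + 333 \left(5 - 14\right) = -478 + 333 \left(-9\right) = -478 - 2997 = -3475$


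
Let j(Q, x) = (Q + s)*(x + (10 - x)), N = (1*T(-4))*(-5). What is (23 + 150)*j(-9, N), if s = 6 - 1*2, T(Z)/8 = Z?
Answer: -8650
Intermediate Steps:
T(Z) = 8*Z
s = 4 (s = 6 - 2 = 4)
N = 160 (N = (1*(8*(-4)))*(-5) = (1*(-32))*(-5) = -32*(-5) = 160)
j(Q, x) = 40 + 10*Q (j(Q, x) = (Q + 4)*(x + (10 - x)) = (4 + Q)*10 = 40 + 10*Q)
(23 + 150)*j(-9, N) = (23 + 150)*(40 + 10*(-9)) = 173*(40 - 90) = 173*(-50) = -8650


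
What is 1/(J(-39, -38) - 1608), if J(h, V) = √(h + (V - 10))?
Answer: -536/861917 - I*√87/2585751 ≈ -0.00062187 - 3.6072e-6*I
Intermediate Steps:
J(h, V) = √(-10 + V + h) (J(h, V) = √(h + (-10 + V)) = √(-10 + V + h))
1/(J(-39, -38) - 1608) = 1/(√(-10 - 38 - 39) - 1608) = 1/(√(-87) - 1608) = 1/(I*√87 - 1608) = 1/(-1608 + I*√87)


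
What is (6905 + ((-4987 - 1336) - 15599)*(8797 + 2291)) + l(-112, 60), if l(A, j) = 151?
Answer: -243064080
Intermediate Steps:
(6905 + ((-4987 - 1336) - 15599)*(8797 + 2291)) + l(-112, 60) = (6905 + ((-4987 - 1336) - 15599)*(8797 + 2291)) + 151 = (6905 + (-6323 - 15599)*11088) + 151 = (6905 - 21922*11088) + 151 = (6905 - 243071136) + 151 = -243064231 + 151 = -243064080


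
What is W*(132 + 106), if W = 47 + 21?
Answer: 16184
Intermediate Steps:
W = 68
W*(132 + 106) = 68*(132 + 106) = 68*238 = 16184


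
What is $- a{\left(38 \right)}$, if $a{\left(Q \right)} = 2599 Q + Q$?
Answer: $-98800$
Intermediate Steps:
$a{\left(Q \right)} = 2600 Q$
$- a{\left(38 \right)} = - 2600 \cdot 38 = \left(-1\right) 98800 = -98800$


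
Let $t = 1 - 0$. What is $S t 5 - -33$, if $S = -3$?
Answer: $18$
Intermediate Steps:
$t = 1$ ($t = 1 + 0 = 1$)
$S t 5 - -33 = \left(-3\right) 1 \cdot 5 - -33 = \left(-3\right) 5 + 33 = -15 + 33 = 18$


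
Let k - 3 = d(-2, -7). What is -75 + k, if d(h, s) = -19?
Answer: -91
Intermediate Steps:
k = -16 (k = 3 - 19 = -16)
-75 + k = -75 - 16 = -91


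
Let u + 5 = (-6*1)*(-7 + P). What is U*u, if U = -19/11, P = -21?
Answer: -3097/11 ≈ -281.55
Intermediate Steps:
U = -19/11 (U = -19*1/11 = -19/11 ≈ -1.7273)
u = 163 (u = -5 + (-6*1)*(-7 - 21) = -5 - 6*(-28) = -5 + 168 = 163)
U*u = -19/11*163 = -3097/11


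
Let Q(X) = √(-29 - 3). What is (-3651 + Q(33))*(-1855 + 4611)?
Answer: -10062156 + 11024*I*√2 ≈ -1.0062e+7 + 15590.0*I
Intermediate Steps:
Q(X) = 4*I*√2 (Q(X) = √(-32) = 4*I*√2)
(-3651 + Q(33))*(-1855 + 4611) = (-3651 + 4*I*√2)*(-1855 + 4611) = (-3651 + 4*I*√2)*2756 = -10062156 + 11024*I*√2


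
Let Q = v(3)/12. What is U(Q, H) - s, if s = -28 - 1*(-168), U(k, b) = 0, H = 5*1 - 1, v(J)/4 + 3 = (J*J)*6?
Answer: -140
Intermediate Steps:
v(J) = -12 + 24*J² (v(J) = -12 + 4*((J*J)*6) = -12 + 4*(J²*6) = -12 + 4*(6*J²) = -12 + 24*J²)
H = 4 (H = 5 - 1 = 4)
Q = 17 (Q = (-12 + 24*3²)/12 = (-12 + 24*9)*(1/12) = (-12 + 216)*(1/12) = 204*(1/12) = 17)
s = 140 (s = -28 + 168 = 140)
U(Q, H) - s = 0 - 1*140 = 0 - 140 = -140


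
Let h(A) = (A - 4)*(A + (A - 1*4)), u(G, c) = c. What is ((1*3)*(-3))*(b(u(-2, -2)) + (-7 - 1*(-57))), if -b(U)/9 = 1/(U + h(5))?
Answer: -1719/4 ≈ -429.75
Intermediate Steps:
h(A) = (-4 + A)*(-4 + 2*A) (h(A) = (-4 + A)*(A + (A - 4)) = (-4 + A)*(A + (-4 + A)) = (-4 + A)*(-4 + 2*A))
b(U) = -9/(6 + U) (b(U) = -9/(U + (16 - 12*5 + 2*5**2)) = -9/(U + (16 - 60 + 2*25)) = -9/(U + (16 - 60 + 50)) = -9/(U + 6) = -9/(6 + U))
((1*3)*(-3))*(b(u(-2, -2)) + (-7 - 1*(-57))) = ((1*3)*(-3))*(-9/(6 - 2) + (-7 - 1*(-57))) = (3*(-3))*(-9/4 + (-7 + 57)) = -9*(-9*1/4 + 50) = -9*(-9/4 + 50) = -9*191/4 = -1719/4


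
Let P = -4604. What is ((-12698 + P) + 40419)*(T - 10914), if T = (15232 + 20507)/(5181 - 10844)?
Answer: -1429595064357/5663 ≈ -2.5244e+8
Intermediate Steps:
T = -35739/5663 (T = 35739/(-5663) = 35739*(-1/5663) = -35739/5663 ≈ -6.3110)
((-12698 + P) + 40419)*(T - 10914) = ((-12698 - 4604) + 40419)*(-35739/5663 - 10914) = (-17302 + 40419)*(-61841721/5663) = 23117*(-61841721/5663) = -1429595064357/5663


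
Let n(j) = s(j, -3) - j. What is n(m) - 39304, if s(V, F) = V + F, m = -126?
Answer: -39307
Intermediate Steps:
s(V, F) = F + V
n(j) = -3 (n(j) = (-3 + j) - j = -3)
n(m) - 39304 = -3 - 39304 = -39307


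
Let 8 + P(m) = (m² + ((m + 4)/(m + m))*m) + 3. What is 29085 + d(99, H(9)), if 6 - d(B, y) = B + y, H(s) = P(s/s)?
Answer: 57987/2 ≈ 28994.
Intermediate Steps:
P(m) = -3 + m² + m/2 (P(m) = -8 + ((m² + ((m + 4)/(m + m))*m) + 3) = -8 + ((m² + ((4 + m)/((2*m)))*m) + 3) = -8 + ((m² + ((4 + m)*(1/(2*m)))*m) + 3) = -8 + ((m² + ((4 + m)/(2*m))*m) + 3) = -8 + ((m² + (2 + m/2)) + 3) = -8 + ((2 + m² + m/2) + 3) = -8 + (5 + m² + m/2) = -3 + m² + m/2)
H(s) = -3/2 (H(s) = -3 + (s/s)² + (s/s)/2 = -3 + 1² + (½)*1 = -3 + 1 + ½ = -3/2)
d(B, y) = 6 - B - y (d(B, y) = 6 - (B + y) = 6 + (-B - y) = 6 - B - y)
29085 + d(99, H(9)) = 29085 + (6 - 1*99 - 1*(-3/2)) = 29085 + (6 - 99 + 3/2) = 29085 - 183/2 = 57987/2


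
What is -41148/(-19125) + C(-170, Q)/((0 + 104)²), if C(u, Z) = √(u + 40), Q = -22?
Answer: 4572/2125 + I*√130/10816 ≈ 2.1515 + 0.0010542*I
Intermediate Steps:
C(u, Z) = √(40 + u)
-41148/(-19125) + C(-170, Q)/((0 + 104)²) = -41148/(-19125) + √(40 - 170)/((0 + 104)²) = -41148*(-1/19125) + √(-130)/(104²) = 4572/2125 + (I*√130)/10816 = 4572/2125 + (I*√130)*(1/10816) = 4572/2125 + I*√130/10816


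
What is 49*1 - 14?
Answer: 35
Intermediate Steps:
49*1 - 14 = 49 - 14 = 35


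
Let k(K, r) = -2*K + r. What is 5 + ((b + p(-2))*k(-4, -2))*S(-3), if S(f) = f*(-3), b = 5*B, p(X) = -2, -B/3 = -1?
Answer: 707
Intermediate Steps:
B = 3 (B = -3*(-1) = 3)
k(K, r) = r - 2*K
b = 15 (b = 5*3 = 15)
S(f) = -3*f
5 + ((b + p(-2))*k(-4, -2))*S(-3) = 5 + ((15 - 2)*(-2 - 2*(-4)))*(-3*(-3)) = 5 + (13*(-2 + 8))*9 = 5 + (13*6)*9 = 5 + 78*9 = 5 + 702 = 707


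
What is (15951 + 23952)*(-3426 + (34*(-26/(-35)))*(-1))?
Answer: -4820042982/35 ≈ -1.3772e+8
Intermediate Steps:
(15951 + 23952)*(-3426 + (34*(-26/(-35)))*(-1)) = 39903*(-3426 + (34*(-26*(-1/35)))*(-1)) = 39903*(-3426 + (34*(26/35))*(-1)) = 39903*(-3426 + (884/35)*(-1)) = 39903*(-3426 - 884/35) = 39903*(-120794/35) = -4820042982/35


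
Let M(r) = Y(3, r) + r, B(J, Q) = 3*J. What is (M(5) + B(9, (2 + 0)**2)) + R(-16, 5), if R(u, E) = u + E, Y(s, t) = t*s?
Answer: 36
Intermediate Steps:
Y(s, t) = s*t
M(r) = 4*r (M(r) = 3*r + r = 4*r)
R(u, E) = E + u
(M(5) + B(9, (2 + 0)**2)) + R(-16, 5) = (4*5 + 3*9) + (5 - 16) = (20 + 27) - 11 = 47 - 11 = 36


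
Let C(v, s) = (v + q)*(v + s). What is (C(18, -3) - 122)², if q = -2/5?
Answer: 20164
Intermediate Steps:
q = -⅖ (q = -2*⅕ = -⅖ ≈ -0.40000)
C(v, s) = (-⅖ + v)*(s + v) (C(v, s) = (v - ⅖)*(v + s) = (-⅖ + v)*(s + v))
(C(18, -3) - 122)² = ((18² - ⅖*(-3) - ⅖*18 - 3*18) - 122)² = ((324 + 6/5 - 36/5 - 54) - 122)² = (264 - 122)² = 142² = 20164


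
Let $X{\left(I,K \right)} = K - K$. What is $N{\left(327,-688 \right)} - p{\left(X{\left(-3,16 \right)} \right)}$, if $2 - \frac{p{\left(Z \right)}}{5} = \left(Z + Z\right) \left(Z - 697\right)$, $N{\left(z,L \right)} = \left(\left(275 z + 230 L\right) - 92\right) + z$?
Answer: $-68090$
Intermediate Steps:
$X{\left(I,K \right)} = 0$
$N{\left(z,L \right)} = -92 + 230 L + 276 z$ ($N{\left(z,L \right)} = \left(\left(230 L + 275 z\right) - 92\right) + z = \left(-92 + 230 L + 275 z\right) + z = -92 + 230 L + 276 z$)
$p{\left(Z \right)} = 10 - 10 Z \left(-697 + Z\right)$ ($p{\left(Z \right)} = 10 - 5 \left(Z + Z\right) \left(Z - 697\right) = 10 - 5 \cdot 2 Z \left(-697 + Z\right) = 10 - 10 Z \left(-697 + Z\right)$)
$N{\left(327,-688 \right)} - p{\left(X{\left(-3,16 \right)} \right)} = \left(-92 + 230 \left(-688\right) + 276 \cdot 327\right) - \left(10 - 10 \cdot 0^{2} + 6970 \cdot 0\right) = \left(-92 - 158240 + 90252\right) - \left(10 - 0 + 0\right) = -68080 - \left(10 + 0 + 0\right) = -68080 - 10 = -68090$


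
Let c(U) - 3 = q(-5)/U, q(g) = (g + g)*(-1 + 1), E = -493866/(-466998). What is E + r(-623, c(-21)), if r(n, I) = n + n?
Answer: -96897607/77833 ≈ -1244.9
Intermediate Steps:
E = 82311/77833 (E = -493866*(-1/466998) = 82311/77833 ≈ 1.0575)
q(g) = 0 (q(g) = (2*g)*0 = 0)
c(U) = 3 (c(U) = 3 + 0/U = 3 + 0 = 3)
r(n, I) = 2*n
E + r(-623, c(-21)) = 82311/77833 + 2*(-623) = 82311/77833 - 1246 = -96897607/77833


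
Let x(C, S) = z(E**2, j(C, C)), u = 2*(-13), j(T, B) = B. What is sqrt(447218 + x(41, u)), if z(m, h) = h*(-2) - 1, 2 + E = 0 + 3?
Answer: sqrt(447135) ≈ 668.68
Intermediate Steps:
u = -26
E = 1 (E = -2 + (0 + 3) = -2 + 3 = 1)
z(m, h) = -1 - 2*h (z(m, h) = -2*h - 1 = -1 - 2*h)
x(C, S) = -1 - 2*C
sqrt(447218 + x(41, u)) = sqrt(447218 + (-1 - 2*41)) = sqrt(447218 + (-1 - 82)) = sqrt(447218 - 83) = sqrt(447135)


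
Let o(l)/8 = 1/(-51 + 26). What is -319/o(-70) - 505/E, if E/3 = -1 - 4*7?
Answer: 697865/696 ≈ 1002.7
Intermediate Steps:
o(l) = -8/25 (o(l) = 8/(-51 + 26) = 8/(-25) = 8*(-1/25) = -8/25)
E = -87 (E = 3*(-1 - 4*7) = 3*(-1 - 28) = 3*(-29) = -87)
-319/o(-70) - 505/E = -319/(-8/25) - 505/(-87) = -319*(-25/8) - 505*(-1/87) = 7975/8 + 505/87 = 697865/696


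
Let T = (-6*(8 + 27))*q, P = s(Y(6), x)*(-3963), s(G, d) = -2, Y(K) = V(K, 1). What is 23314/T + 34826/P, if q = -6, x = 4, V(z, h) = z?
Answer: 19055627/832230 ≈ 22.897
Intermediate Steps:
Y(K) = K
P = 7926 (P = -2*(-3963) = 7926)
T = 1260 (T = -6*(8 + 27)*(-6) = -6*35*(-6) = -210*(-6) = 1260)
23314/T + 34826/P = 23314/1260 + 34826/7926 = 23314*(1/1260) + 34826*(1/7926) = 11657/630 + 17413/3963 = 19055627/832230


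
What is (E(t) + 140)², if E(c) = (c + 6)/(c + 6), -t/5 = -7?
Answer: 19881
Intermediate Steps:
t = 35 (t = -5*(-7) = 35)
E(c) = 1 (E(c) = (6 + c)/(6 + c) = 1)
(E(t) + 140)² = (1 + 140)² = 141² = 19881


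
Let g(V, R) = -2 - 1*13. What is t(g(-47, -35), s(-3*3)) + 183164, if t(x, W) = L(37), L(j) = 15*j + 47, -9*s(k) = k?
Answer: 183766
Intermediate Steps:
s(k) = -k/9
g(V, R) = -15 (g(V, R) = -2 - 13 = -15)
L(j) = 47 + 15*j
t(x, W) = 602 (t(x, W) = 47 + 15*37 = 47 + 555 = 602)
t(g(-47, -35), s(-3*3)) + 183164 = 602 + 183164 = 183766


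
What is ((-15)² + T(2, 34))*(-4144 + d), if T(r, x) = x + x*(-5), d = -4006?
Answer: -725350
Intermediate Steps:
T(r, x) = -4*x (T(r, x) = x - 5*x = -4*x)
((-15)² + T(2, 34))*(-4144 + d) = ((-15)² - 4*34)*(-4144 - 4006) = (225 - 136)*(-8150) = 89*(-8150) = -725350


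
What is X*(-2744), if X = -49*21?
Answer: 2823576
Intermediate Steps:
X = -1029
X*(-2744) = -1029*(-2744) = 2823576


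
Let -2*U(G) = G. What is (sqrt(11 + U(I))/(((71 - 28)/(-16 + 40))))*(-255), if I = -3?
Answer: -15300*sqrt(2)/43 ≈ -503.20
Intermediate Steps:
U(G) = -G/2
(sqrt(11 + U(I))/(((71 - 28)/(-16 + 40))))*(-255) = (sqrt(11 - 1/2*(-3))/(((71 - 28)/(-16 + 40))))*(-255) = (sqrt(11 + 3/2)/((43/24)))*(-255) = (sqrt(25/2)/((43*(1/24))))*(-255) = ((5*sqrt(2)/2)/(43/24))*(-255) = ((5*sqrt(2)/2)*(24/43))*(-255) = (60*sqrt(2)/43)*(-255) = -15300*sqrt(2)/43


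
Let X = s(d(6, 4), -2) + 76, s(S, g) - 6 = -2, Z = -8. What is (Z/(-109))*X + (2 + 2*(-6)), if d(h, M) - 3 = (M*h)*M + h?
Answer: -450/109 ≈ -4.1284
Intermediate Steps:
d(h, M) = 3 + h + h*M² (d(h, M) = 3 + ((M*h)*M + h) = 3 + (h*M² + h) = 3 + (h + h*M²) = 3 + h + h*M²)
s(S, g) = 4 (s(S, g) = 6 - 2 = 4)
X = 80 (X = 4 + 76 = 80)
(Z/(-109))*X + (2 + 2*(-6)) = -8/(-109)*80 + (2 + 2*(-6)) = -8*(-1/109)*80 + (2 - 12) = (8/109)*80 - 10 = 640/109 - 10 = -450/109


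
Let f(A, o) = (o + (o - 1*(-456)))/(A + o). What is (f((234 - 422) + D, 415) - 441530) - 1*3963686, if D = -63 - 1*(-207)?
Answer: -1634333850/371 ≈ -4.4052e+6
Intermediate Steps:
D = 144 (D = -63 + 207 = 144)
f(A, o) = (456 + 2*o)/(A + o) (f(A, o) = (o + (o + 456))/(A + o) = (o + (456 + o))/(A + o) = (456 + 2*o)/(A + o))
(f((234 - 422) + D, 415) - 441530) - 1*3963686 = (2*(228 + 415)/(((234 - 422) + 144) + 415) - 441530) - 1*3963686 = (2*643/((-188 + 144) + 415) - 441530) - 3963686 = (2*643/(-44 + 415) - 441530) - 3963686 = (2*643/371 - 441530) - 3963686 = (2*(1/371)*643 - 441530) - 3963686 = (1286/371 - 441530) - 3963686 = -163806344/371 - 3963686 = -1634333850/371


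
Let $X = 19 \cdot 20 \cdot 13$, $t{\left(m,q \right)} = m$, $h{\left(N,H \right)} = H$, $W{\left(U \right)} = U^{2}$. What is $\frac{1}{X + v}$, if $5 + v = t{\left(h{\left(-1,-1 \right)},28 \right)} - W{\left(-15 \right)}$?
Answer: $\frac{1}{4709} \approx 0.00021236$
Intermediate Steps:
$X = 4940$ ($X = 380 \cdot 13 = 4940$)
$v = -231$ ($v = -5 - 226 = -231$)
$\frac{1}{X + v} = \frac{1}{4940 - 231} = \frac{1}{4709}$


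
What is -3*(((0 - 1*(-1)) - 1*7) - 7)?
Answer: 39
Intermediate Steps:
-3*(((0 - 1*(-1)) - 1*7) - 7) = -3*(((0 + 1) - 7) - 7) = -3*((1 - 7) - 7) = -3*(-6 - 7) = -3*(-13) = 39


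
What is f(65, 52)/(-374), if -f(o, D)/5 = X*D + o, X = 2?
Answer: 845/374 ≈ 2.2594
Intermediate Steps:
f(o, D) = -10*D - 5*o (f(o, D) = -5*(2*D + o) = -5*(o + 2*D) = -10*D - 5*o)
f(65, 52)/(-374) = (-10*52 - 5*65)/(-374) = (-520 - 325)*(-1/374) = -845*(-1/374) = 845/374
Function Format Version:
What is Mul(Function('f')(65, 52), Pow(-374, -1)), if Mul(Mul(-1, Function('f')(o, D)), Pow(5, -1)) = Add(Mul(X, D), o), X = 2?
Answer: Rational(845, 374) ≈ 2.2594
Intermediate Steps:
Function('f')(o, D) = Add(Mul(-10, D), Mul(-5, o)) (Function('f')(o, D) = Mul(-5, Add(Mul(2, D), o)) = Mul(-5, Add(o, Mul(2, D))) = Add(Mul(-10, D), Mul(-5, o)))
Mul(Function('f')(65, 52), Pow(-374, -1)) = Mul(Add(Mul(-10, 52), Mul(-5, 65)), Pow(-374, -1)) = Mul(Add(-520, -325), Rational(-1, 374)) = Mul(-845, Rational(-1, 374)) = Rational(845, 374)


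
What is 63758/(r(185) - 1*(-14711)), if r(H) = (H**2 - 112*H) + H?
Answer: 63758/28401 ≈ 2.2449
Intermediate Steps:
r(H) = H**2 - 111*H
63758/(r(185) - 1*(-14711)) = 63758/(185*(-111 + 185) - 1*(-14711)) = 63758/(185*74 + 14711) = 63758/(13690 + 14711) = 63758/28401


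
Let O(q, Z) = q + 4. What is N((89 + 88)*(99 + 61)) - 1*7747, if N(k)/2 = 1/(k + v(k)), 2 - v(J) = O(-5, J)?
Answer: -219418279/28323 ≈ -7747.0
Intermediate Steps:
O(q, Z) = 4 + q
v(J) = 3 (v(J) = 2 - (4 - 5) = 2 - 1*(-1) = 2 + 1 = 3)
N(k) = 2/(3 + k) (N(k) = 2/(k + 3) = 2/(3 + k))
N((89 + 88)*(99 + 61)) - 1*7747 = 2/(3 + (89 + 88)*(99 + 61)) - 1*7747 = 2/(3 + 177*160) - 7747 = 2/(3 + 28320) - 7747 = 2/28323 - 7747 = -219418279/28323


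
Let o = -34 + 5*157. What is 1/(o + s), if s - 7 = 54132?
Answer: 1/54890 ≈ 1.8218e-5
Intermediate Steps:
s = 54139 (s = 7 + 54132 = 54139)
o = 751 (o = -34 + 785 = 751)
1/(o + s) = 1/(751 + 54139) = 1/54890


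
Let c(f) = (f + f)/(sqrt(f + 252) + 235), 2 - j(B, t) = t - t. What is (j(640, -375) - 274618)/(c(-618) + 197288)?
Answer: 68654*(-sqrt(366) + 235*I)/(-11590361*I + 49322*sqrt(366)) ≈ -1.392 + 3.0013e-6*I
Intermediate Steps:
j(B, t) = 2 (j(B, t) = 2 - (t - t) = 2 - 1*0 = 2 + 0 = 2)
c(f) = 2*f/(235 + sqrt(252 + f)) (c(f) = (2*f)/(sqrt(252 + f) + 235) = (2*f)/(235 + sqrt(252 + f)) = 2*f/(235 + sqrt(252 + f)))
(j(640, -375) - 274618)/(c(-618) + 197288) = (2 - 274618)/(2*(-618)/(235 + sqrt(252 - 618)) + 197288) = -274616/(2*(-618)/(235 + sqrt(-366)) + 197288) = -274616/(2*(-618)/(235 + I*sqrt(366)) + 197288) = -274616/(-1236/(235 + I*sqrt(366)) + 197288) = -274616/(197288 - 1236/(235 + I*sqrt(366)))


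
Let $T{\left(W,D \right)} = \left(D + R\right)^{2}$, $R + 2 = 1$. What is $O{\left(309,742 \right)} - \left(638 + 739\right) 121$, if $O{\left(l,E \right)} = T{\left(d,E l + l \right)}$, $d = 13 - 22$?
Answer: $52709564779$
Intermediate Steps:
$R = -1$ ($R = -2 + 1 = -1$)
$d = -9$ ($d = 13 - 22 = -9$)
$T{\left(W,D \right)} = \left(-1 + D\right)^{2}$ ($T{\left(W,D \right)} = \left(D - 1\right)^{2} = \left(-1 + D\right)^{2}$)
$O{\left(l,E \right)} = \left(-1 + l + E l\right)^{2}$ ($O{\left(l,E \right)} = \left(-1 + \left(E l + l\right)\right)^{2} = \left(-1 + \left(l + E l\right)\right)^{2} = \left(-1 + l + E l\right)^{2}$)
$O{\left(309,742 \right)} - \left(638 + 739\right) 121 = \left(-1 + 309 \left(1 + 742\right)\right)^{2} - \left(638 + 739\right) 121 = \left(-1 + 309 \cdot 743\right)^{2} - 1377 \cdot 121 = \left(-1 + 229587\right)^{2} - 166617 = 229586^{2} - 166617 = 52709731396 - 166617 = 52709564779$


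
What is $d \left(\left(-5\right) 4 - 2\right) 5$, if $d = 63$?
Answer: $-6930$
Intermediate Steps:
$d \left(\left(-5\right) 4 - 2\right) 5 = 63 \left(\left(-5\right) 4 - 2\right) 5 = 63 \left(-20 - 2\right) 5 = 63 \left(-22\right) 5 = \left(-1386\right) 5 = -6930$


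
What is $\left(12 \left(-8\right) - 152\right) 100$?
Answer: $-24800$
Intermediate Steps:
$\left(12 \left(-8\right) - 152\right) 100 = \left(-96 - 152\right) 100 = \left(-248\right) 100 = -24800$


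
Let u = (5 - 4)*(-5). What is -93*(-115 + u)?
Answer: 11160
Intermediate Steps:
u = -5 (u = 1*(-5) = -5)
-93*(-115 + u) = -93*(-115 - 5) = -93*(-120) = 11160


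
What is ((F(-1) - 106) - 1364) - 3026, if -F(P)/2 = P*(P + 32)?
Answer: -4434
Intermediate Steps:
F(P) = -2*P*(32 + P) (F(P) = -2*P*(P + 32) = -2*P*(32 + P))
((F(-1) - 106) - 1364) - 3026 = ((-2*(-1)*(32 - 1) - 106) - 1364) - 3026 = ((-2*(-1)*31 - 106) - 1364) - 3026 = ((62 - 106) - 1364) - 3026 = (-44 - 1364) - 3026 = -1408 - 3026 = -4434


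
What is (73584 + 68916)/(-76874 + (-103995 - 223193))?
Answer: -71250/202031 ≈ -0.35267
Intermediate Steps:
(73584 + 68916)/(-76874 + (-103995 - 223193)) = 142500/(-76874 - 327188) = 142500/(-404062) = 142500*(-1/404062) = -71250/202031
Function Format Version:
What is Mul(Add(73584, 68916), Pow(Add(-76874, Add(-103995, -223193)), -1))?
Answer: Rational(-71250, 202031) ≈ -0.35267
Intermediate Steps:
Mul(Add(73584, 68916), Pow(Add(-76874, Add(-103995, -223193)), -1)) = Mul(142500, Pow(Add(-76874, -327188), -1)) = Mul(142500, Pow(-404062, -1)) = Mul(142500, Rational(-1, 404062)) = Rational(-71250, 202031)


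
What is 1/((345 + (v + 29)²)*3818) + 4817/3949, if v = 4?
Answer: 26373136753/21620822388 ≈ 1.2198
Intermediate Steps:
1/((345 + (v + 29)²)*3818) + 4817/3949 = 1/((345 + (4 + 29)²)*3818) + 4817/3949 = (1/3818)/(345 + 33²) + 4817*(1/3949) = (1/3818)/(345 + 1089) + 4817/3949 = (1/3818)/1434 + 4817/3949 = (1/1434)*(1/3818) + 4817/3949 = 1/5475012 + 4817/3949 = 26373136753/21620822388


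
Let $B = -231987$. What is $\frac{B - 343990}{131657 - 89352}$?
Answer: $- \frac{575977}{42305} \approx -13.615$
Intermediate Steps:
$\frac{B - 343990}{131657 - 89352} = \frac{-231987 - 343990}{131657 - 89352} = \frac{-231987 - 343990}{42305} = \left(-231987 - 343990\right) \frac{1}{42305} = \left(-575977\right) \frac{1}{42305} = - \frac{575977}{42305}$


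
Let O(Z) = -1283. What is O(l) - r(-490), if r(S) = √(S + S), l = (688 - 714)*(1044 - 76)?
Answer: -1283 - 14*I*√5 ≈ -1283.0 - 31.305*I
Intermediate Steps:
l = -25168 (l = -26*968 = -25168)
r(S) = √2*√S (r(S) = √(2*S) = √2*√S)
O(l) - r(-490) = -1283 - √2*√(-490) = -1283 - √2*7*I*√10 = -1283 - 14*I*√5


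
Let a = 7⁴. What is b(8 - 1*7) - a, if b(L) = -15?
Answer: -2416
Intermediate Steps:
a = 2401
b(8 - 1*7) - a = -15 - 1*2401 = -15 - 2401 = -2416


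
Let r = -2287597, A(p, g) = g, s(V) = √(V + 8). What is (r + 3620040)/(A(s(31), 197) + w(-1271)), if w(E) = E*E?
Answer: 1332443/1615638 ≈ 0.82472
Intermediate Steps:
s(V) = √(8 + V)
w(E) = E²
(r + 3620040)/(A(s(31), 197) + w(-1271)) = (-2287597 + 3620040)/(197 + (-1271)²) = 1332443/(197 + 1615441) = 1332443/1615638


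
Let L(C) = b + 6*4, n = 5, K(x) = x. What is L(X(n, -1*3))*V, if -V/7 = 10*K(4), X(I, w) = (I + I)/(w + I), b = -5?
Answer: -5320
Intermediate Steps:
X(I, w) = 2*I/(I + w) (X(I, w) = (2*I)/(I + w) = 2*I/(I + w))
L(C) = 19 (L(C) = -5 + 6*4 = -5 + 24 = 19)
V = -280 (V = -70*4 = -7*40 = -280)
L(X(n, -1*3))*V = 19*(-280) = -5320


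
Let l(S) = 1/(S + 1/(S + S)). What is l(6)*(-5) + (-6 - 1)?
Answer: -571/73 ≈ -7.8219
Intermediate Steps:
l(S) = 1/(S + 1/(2*S))
l(6)*(-5) + (-6 - 1) = (2*6/(1 + 2*6**2))*(-5) + (-6 - 1) = (2*6/(1 + 2*36))*(-5) - 7 = (2*6/(1 + 72))*(-5) - 7 = (2*6/73)*(-5) - 7 = (2*6*(1/73))*(-5) - 7 = (12/73)*(-5) - 7 = -60/73 - 7 = -571/73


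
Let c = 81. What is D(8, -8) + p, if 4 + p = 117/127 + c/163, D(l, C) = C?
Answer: -219054/20701 ≈ -10.582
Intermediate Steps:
p = -53446/20701 (p = -4 + (117/127 + 81/163) = -4 + 29358/20701 = -53446/20701 ≈ -2.5818)
D(8, -8) + p = -8 - 53446/20701 = -219054/20701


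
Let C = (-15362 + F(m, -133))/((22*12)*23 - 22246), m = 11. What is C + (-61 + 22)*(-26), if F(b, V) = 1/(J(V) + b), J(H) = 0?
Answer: 180573777/177914 ≈ 1015.0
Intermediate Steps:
F(b, V) = 1/b (F(b, V) = 1/(0 + b) = 1/b)
C = 168981/177914 (C = (-15362 + 1/11)/((22*12)*23 - 22246) = (-15362 + 1/11)/(264*23 - 22246) = -168981/(11*(6072 - 22246)) = -168981/11/(-16174) = -168981/11*(-1/16174) = 168981/177914 ≈ 0.94979)
C + (-61 + 22)*(-26) = 168981/177914 + (-61 + 22)*(-26) = 168981/177914 - 39*(-26) = 168981/177914 + 1014 = 180573777/177914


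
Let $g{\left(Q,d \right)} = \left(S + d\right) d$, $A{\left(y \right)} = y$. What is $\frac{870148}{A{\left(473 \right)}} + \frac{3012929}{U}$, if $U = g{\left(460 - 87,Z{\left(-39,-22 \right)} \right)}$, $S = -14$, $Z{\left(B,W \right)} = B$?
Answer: $\frac{74970031}{22737} \approx 3297.3$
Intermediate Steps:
$g{\left(Q,d \right)} = d \left(-14 + d\right)$ ($g{\left(Q,d \right)} = \left(-14 + d\right) d = d \left(-14 + d\right)$)
$U = 2067$ ($U = - 39 \left(-14 - 39\right) = \left(-39\right) \left(-53\right) = 2067$)
$\frac{870148}{A{\left(473 \right)}} + \frac{3012929}{U} = \frac{870148}{473} + \frac{3012929}{2067} = 870148 \cdot \frac{1}{473} + 3012929 \cdot \frac{1}{2067} = \frac{20236}{11} + \frac{3012929}{2067} = \frac{74970031}{22737}$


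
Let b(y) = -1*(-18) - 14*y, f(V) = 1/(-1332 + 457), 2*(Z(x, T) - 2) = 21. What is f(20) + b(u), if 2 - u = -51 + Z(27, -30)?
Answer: -480376/875 ≈ -549.00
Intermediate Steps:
Z(x, T) = 25/2 (Z(x, T) = 2 + (½)*21 = 2 + 21/2 = 25/2)
f(V) = -1/875 (f(V) = 1/(-875) = -1/875)
u = 81/2 (u = 2 - (-51 + 25/2) = 2 - 1*(-77/2) = 2 + 77/2 = 81/2 ≈ 40.500)
b(y) = 18 - 14*y
f(20) + b(u) = -1/875 + (18 - 14*81/2) = -1/875 + (18 - 567) = -1/875 - 549 = -480376/875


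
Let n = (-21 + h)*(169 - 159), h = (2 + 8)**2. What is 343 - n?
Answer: -447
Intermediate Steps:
h = 100 (h = 10**2 = 100)
n = 790 (n = (-21 + 100)*(169 - 159) = 79*10 = 790)
343 - n = 343 - 1*790 = 343 - 790 = -447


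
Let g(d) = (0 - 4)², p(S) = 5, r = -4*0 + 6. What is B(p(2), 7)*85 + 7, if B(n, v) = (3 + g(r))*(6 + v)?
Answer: 21002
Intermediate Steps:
r = 6 (r = 0 + 6 = 6)
g(d) = 16 (g(d) = (-4)² = 16)
B(n, v) = 114 + 19*v (B(n, v) = (3 + 16)*(6 + v) = 19*(6 + v) = 114 + 19*v)
B(p(2), 7)*85 + 7 = (114 + 19*7)*85 + 7 = (114 + 133)*85 + 7 = 247*85 + 7 = 20995 + 7 = 21002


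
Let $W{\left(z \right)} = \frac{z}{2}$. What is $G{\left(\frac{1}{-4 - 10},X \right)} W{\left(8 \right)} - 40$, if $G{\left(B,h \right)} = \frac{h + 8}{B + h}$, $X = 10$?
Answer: $- \frac{4552}{139} \approx -32.748$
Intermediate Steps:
$W{\left(z \right)} = \frac{z}{2}$ ($W{\left(z \right)} = z \frac{1}{2} = \frac{z}{2}$)
$G{\left(B,h \right)} = \frac{8 + h}{B + h}$
$G{\left(\frac{1}{-4 - 10},X \right)} W{\left(8 \right)} - 40 = \frac{8 + 10}{\frac{1}{-4 - 10} + 10} \cdot \frac{1}{2} \cdot 8 - 40 = \frac{1}{\frac{1}{-14} + 10} \cdot 18 \cdot 4 - 40 = \frac{1}{- \frac{1}{14} + 10} \cdot 18 \cdot 4 - 40 = \frac{1}{\frac{139}{14}} \cdot 18 \cdot 4 - 40 = \frac{14}{139} \cdot 18 \cdot 4 - 40 = \frac{252}{139} \cdot 4 - 40 = \frac{1008}{139} - 40 = - \frac{4552}{139}$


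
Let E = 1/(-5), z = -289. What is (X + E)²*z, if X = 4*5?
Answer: -2832489/25 ≈ -1.1330e+5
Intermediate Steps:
X = 20
E = -⅕ ≈ -0.20000
(X + E)²*z = (20 - ⅕)²*(-289) = (99/5)²*(-289) = (9801/25)*(-289) = -2832489/25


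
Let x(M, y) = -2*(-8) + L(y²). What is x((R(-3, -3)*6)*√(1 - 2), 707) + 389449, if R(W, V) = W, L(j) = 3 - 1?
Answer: 389467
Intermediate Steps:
L(j) = 2
x(M, y) = 18 (x(M, y) = -2*(-8) + 2 = 16 + 2 = 18)
x((R(-3, -3)*6)*√(1 - 2), 707) + 389449 = 18 + 389449 = 389467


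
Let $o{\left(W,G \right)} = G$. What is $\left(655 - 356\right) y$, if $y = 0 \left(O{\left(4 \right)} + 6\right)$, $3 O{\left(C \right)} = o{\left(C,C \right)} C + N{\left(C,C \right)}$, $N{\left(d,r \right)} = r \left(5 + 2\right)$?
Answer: $0$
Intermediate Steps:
$N{\left(d,r \right)} = 7 r$ ($N{\left(d,r \right)} = r 7 = 7 r$)
$O{\left(C \right)} = \frac{C^{2}}{3} + \frac{7 C}{3}$ ($O{\left(C \right)} = \frac{C C + 7 C}{3} = \frac{C^{2} + 7 C}{3} = \frac{C^{2}}{3} + \frac{7 C}{3}$)
$y = 0$ ($y = 0 \left(\frac{1}{3} \cdot 4 \left(7 + 4\right) + 6\right) = 0 \left(\frac{1}{3} \cdot 4 \cdot 11 + 6\right) = 0 \left(\frac{44}{3} + 6\right) = 0 \cdot \frac{62}{3} = 0$)
$\left(655 - 356\right) y = \left(655 - 356\right) 0 = 299 \cdot 0 = 0$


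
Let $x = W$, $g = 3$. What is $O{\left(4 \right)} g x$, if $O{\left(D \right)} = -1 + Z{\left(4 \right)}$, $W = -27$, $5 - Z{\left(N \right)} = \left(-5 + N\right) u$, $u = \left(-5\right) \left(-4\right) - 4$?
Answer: $-1620$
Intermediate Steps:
$u = 16$ ($u = 20 - 4 = 16$)
$Z{\left(N \right)} = 85 - 16 N$ ($Z{\left(N \right)} = 5 - \left(-5 + N\right) 16 = 5 - \left(-80 + 16 N\right) = 85 - 16 N$)
$O{\left(D \right)} = 20$ ($O{\left(D \right)} = -1 + \left(85 - 64\right) = -1 + 21 = 20$)
$x = -27$
$O{\left(4 \right)} g x = 20 \cdot 3 \left(-27\right) = 60 \left(-27\right) = -1620$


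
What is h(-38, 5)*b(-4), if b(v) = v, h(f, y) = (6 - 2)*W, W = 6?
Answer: -96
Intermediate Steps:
h(f, y) = 24 (h(f, y) = (6 - 2)*6 = 4*6 = 24)
h(-38, 5)*b(-4) = 24*(-4) = -96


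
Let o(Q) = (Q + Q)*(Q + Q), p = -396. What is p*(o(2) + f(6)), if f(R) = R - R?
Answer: -6336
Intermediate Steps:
o(Q) = 4*Q² (o(Q) = (2*Q)*(2*Q) = 4*Q²)
f(R) = 0
p*(o(2) + f(6)) = -396*(4*2² + 0) = -396*(4*4 + 0) = -396*(16 + 0) = -396*16 = -6336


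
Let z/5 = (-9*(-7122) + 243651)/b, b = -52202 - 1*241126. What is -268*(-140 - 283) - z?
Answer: 11084791379/97776 ≈ 1.1337e+5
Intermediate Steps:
b = -293328 (b = -52202 - 241126 = -293328)
z = -512915/97776 (z = 5*((-9*(-7122) + 243651)/(-293328)) = 5*((64098 + 243651)*(-1/293328)) = 5*(307749*(-1/293328)) = 5*(-102583/97776) = -512915/97776 ≈ -5.2458)
-268*(-140 - 283) - z = -268*(-140 - 283) - 1*(-512915/97776) = -268*(-423) + 512915/97776 = 113364 + 512915/97776 = 11084791379/97776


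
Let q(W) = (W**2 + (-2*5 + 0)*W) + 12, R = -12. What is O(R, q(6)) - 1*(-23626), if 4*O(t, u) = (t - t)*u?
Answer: 23626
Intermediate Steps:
q(W) = 12 + W**2 - 10*W (q(W) = (W**2 + (-10 + 0)*W) + 12 = (W**2 - 10*W) + 12 = 12 + W**2 - 10*W)
O(t, u) = 0 (O(t, u) = ((t - t)*u)/4 = (0*u)/4 = (1/4)*0 = 0)
O(R, q(6)) - 1*(-23626) = 0 - 1*(-23626) = 0 + 23626 = 23626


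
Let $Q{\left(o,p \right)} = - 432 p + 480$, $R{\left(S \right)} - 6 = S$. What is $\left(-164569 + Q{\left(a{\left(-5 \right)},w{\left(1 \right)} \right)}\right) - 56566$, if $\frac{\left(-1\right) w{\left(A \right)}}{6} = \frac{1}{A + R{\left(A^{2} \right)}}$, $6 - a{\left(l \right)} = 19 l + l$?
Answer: $-220331$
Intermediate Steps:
$R{\left(S \right)} = 6 + S$
$a{\left(l \right)} = 6 - 20 l$ ($a{\left(l \right)} = 6 - \left(19 l + l\right) = 6 - 20 l$)
$w{\left(A \right)} = - \frac{6}{6 + A + A^{2}}$ ($w{\left(A \right)} = - \frac{6}{A + \left(6 + A^{2}\right)} = - \frac{6}{6 + A + A^{2}}$)
$Q{\left(o,p \right)} = 480 - 432 p$
$\left(-164569 + Q{\left(a{\left(-5 \right)},w{\left(1 \right)} \right)}\right) - 56566 = \left(-164569 + \left(480 - 432 \left(- \frac{6}{6 + 1 + 1^{2}}\right)\right)\right) - 56566 = \left(-164569 + \left(480 - 432 \left(- \frac{6}{6 + 1 + 1}\right)\right)\right) - 56566 = \left(-164569 + \left(480 - 432 \left(- \frac{6}{8}\right)\right)\right) - 56566 = \left(-164569 + \left(480 - 432 \left(\left(-6\right) \frac{1}{8}\right)\right)\right) - 56566 = \left(-164569 + \left(480 - -324\right)\right) - 56566 = \left(-164569 + \left(480 + 324\right)\right) - 56566 = \left(-164569 + 804\right) - 56566 = -163765 - 56566 = -220331$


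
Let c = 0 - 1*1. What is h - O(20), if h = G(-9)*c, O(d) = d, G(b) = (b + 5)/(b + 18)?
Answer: -176/9 ≈ -19.556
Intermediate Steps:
c = -1 (c = 0 - 1 = -1)
G(b) = (5 + b)/(18 + b)
h = 4/9 (h = ((5 - 9)/(18 - 9))*(-1) = (-4/9)*(-1) = ((⅑)*(-4))*(-1) = -4/9*(-1) = 4/9 ≈ 0.44444)
h - O(20) = 4/9 - 1*20 = 4/9 - 20 = -176/9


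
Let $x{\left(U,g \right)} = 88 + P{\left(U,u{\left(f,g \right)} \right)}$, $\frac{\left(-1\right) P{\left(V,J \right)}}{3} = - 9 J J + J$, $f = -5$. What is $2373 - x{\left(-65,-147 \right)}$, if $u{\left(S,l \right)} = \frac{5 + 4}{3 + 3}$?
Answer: $\frac{8915}{4} \approx 2228.8$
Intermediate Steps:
$u{\left(S,l \right)} = \frac{3}{2}$ ($u{\left(S,l \right)} = \frac{9}{6} = 9 \cdot \frac{1}{6} = \frac{3}{2}$)
$P{\left(V,J \right)} = - 3 J + 27 J^{2}$ ($P{\left(V,J \right)} = - 3 \left(- 9 J J + J\right) = - 3 \left(- 9 J^{2} + J\right) = - 3 \left(J - 9 J^{2}\right) = - 3 J + 27 J^{2}$)
$x{\left(U,g \right)} = \frac{577}{4}$ ($x{\left(U,g \right)} = 88 + 3 \cdot \frac{3}{2} \left(-1 + 9 \cdot \frac{3}{2}\right) = 88 + 3 \cdot \frac{3}{2} \left(-1 + \frac{27}{2}\right) = 88 + 3 \cdot \frac{3}{2} \cdot \frac{25}{2} = 88 + \frac{225}{4} = \frac{577}{4}$)
$2373 - x{\left(-65,-147 \right)} = 2373 - \frac{577}{4} = \frac{8915}{4}$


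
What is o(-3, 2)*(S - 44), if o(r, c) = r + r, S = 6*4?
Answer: 120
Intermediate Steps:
S = 24
o(r, c) = 2*r
o(-3, 2)*(S - 44) = (2*(-3))*(24 - 44) = -6*(-20) = 120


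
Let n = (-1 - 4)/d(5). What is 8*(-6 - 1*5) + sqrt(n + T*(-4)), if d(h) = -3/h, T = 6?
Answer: -88 + I*sqrt(141)/3 ≈ -88.0 + 3.9581*I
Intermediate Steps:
n = 25/3 (n = (-1 - 4)/((-3/5)) = -5/((-3*1/5)) = -5/(-3/5) = -5*(-5/3) = 25/3 ≈ 8.3333)
8*(-6 - 1*5) + sqrt(n + T*(-4)) = 8*(-6 - 1*5) + sqrt(25/3 + 6*(-4)) = 8*(-6 - 5) + sqrt(25/3 - 24) = 8*(-11) + sqrt(-47/3) = -88 + I*sqrt(141)/3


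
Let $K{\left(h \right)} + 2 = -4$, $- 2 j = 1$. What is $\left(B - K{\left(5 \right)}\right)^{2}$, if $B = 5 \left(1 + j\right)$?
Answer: $\frac{289}{4} \approx 72.25$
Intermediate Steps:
$j = - \frac{1}{2}$ ($j = \left(- \frac{1}{2}\right) 1 = - \frac{1}{2} \approx -0.5$)
$K{\left(h \right)} = -6$ ($K{\left(h \right)} = -2 - 4 = -6$)
$B = \frac{5}{2}$ ($B = 5 \left(1 - \frac{1}{2}\right) = 5 \cdot \frac{1}{2} = \frac{5}{2} \approx 2.5$)
$\left(B - K{\left(5 \right)}\right)^{2} = \left(\frac{5}{2} - -6\right)^{2} = \left(\frac{5}{2} + 6\right)^{2} = \left(\frac{17}{2}\right)^{2} = \frac{289}{4}$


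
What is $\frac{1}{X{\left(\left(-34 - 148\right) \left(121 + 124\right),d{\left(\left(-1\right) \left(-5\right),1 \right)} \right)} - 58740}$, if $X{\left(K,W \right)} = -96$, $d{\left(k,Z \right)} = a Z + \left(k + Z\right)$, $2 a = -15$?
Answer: $- \frac{1}{58836} \approx -1.6996 \cdot 10^{-5}$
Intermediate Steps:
$a = - \frac{15}{2}$ ($a = \frac{1}{2} \left(-15\right) = - \frac{15}{2} \approx -7.5$)
$d{\left(k,Z \right)} = k - \frac{13 Z}{2}$ ($d{\left(k,Z \right)} = - \frac{15 Z}{2} + \left(k + Z\right) = - \frac{15 Z}{2} + \left(Z + k\right) = k - \frac{13 Z}{2}$)
$\frac{1}{X{\left(\left(-34 - 148\right) \left(121 + 124\right),d{\left(\left(-1\right) \left(-5\right),1 \right)} \right)} - 58740} = \frac{1}{-96 - 58740} = \frac{1}{-58836} = - \frac{1}{58836}$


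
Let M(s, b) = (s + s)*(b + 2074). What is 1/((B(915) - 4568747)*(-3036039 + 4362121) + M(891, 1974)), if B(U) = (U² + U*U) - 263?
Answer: -1/3838416700384 ≈ -2.6052e-13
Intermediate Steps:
M(s, b) = 2*s*(2074 + b) (M(s, b) = (2*s)*(2074 + b) = 2*s*(2074 + b))
B(U) = -263 + 2*U² (B(U) = (U² + U²) - 263 = 2*U² - 263 = -263 + 2*U²)
1/((B(915) - 4568747)*(-3036039 + 4362121) + M(891, 1974)) = 1/(((-263 + 2*915²) - 4568747)*(-3036039 + 4362121) + 2*891*(2074 + 1974)) = 1/(((-263 + 2*837225) - 4568747)*1326082 + 2*891*4048) = 1/(((-263 + 1674450) - 4568747)*1326082 + 7213536) = 1/((1674187 - 4568747)*1326082 + 7213536) = 1/(-2894560*1326082 + 7213536) = 1/(-3838423913920 + 7213536) = 1/(-3838416700384) = -1/3838416700384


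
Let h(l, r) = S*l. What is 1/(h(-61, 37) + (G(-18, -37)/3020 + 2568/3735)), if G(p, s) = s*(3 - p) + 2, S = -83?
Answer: 751980/3807598789 ≈ 0.00019749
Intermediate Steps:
h(l, r) = -83*l
G(p, s) = 2 + s*(3 - p)
1/(h(-61, 37) + (G(-18, -37)/3020 + 2568/3735)) = 1/(-83*(-61) + ((2 + 3*(-37) - 1*(-18)*(-37))/3020 + 2568/3735)) = 1/(5063 + ((2 - 111 - 666)*(1/3020) + 2568*(1/3735))) = 1/(5063 + (-775*1/3020 + 856/1245)) = 1/(5063 + (-155/604 + 856/1245)) = 1/(5063 + 324049/751980) = 1/(3807598789/751980) = 751980/3807598789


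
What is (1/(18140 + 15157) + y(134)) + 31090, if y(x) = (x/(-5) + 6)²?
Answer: 26240233627/832425 ≈ 31523.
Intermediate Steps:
y(x) = (6 - x/5)² (y(x) = (x*(-⅕) + 6)² = (-x/5 + 6)² = (6 - x/5)²)
(1/(18140 + 15157) + y(134)) + 31090 = (1/(18140 + 15157) + (-30 + 134)²/25) + 31090 = (1/33297 + (1/25)*104²) + 31090 = (1/33297 + (1/25)*10816) + 31090 = (1/33297 + 10816/25) + 31090 = 360140377/832425 + 31090 = 26240233627/832425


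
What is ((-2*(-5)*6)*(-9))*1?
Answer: -540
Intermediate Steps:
((-2*(-5)*6)*(-9))*1 = ((10*6)*(-9))*1 = (60*(-9))*1 = -540*1 = -540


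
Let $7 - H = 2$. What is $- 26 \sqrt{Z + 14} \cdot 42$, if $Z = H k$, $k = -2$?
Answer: $-2184$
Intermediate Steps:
$H = 5$ ($H = 7 - 2 = 5$)
$Z = -10$ ($Z = 5 \left(-2\right) = -10$)
$- 26 \sqrt{Z + 14} \cdot 42 = - 26 \sqrt{-10 + 14} \cdot 42 = - 26 \sqrt{4} \cdot 42 = \left(-26\right) 2 \cdot 42 = \left(-52\right) 42 = -2184$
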